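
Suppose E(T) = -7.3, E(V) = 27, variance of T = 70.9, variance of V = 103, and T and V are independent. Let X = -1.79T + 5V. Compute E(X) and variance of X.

E(X) = 148.067, variance of X = 2802.17069

E(X) = (-1.79)·E(T) + 5·E(V) = (-1.79)·(-7.3) + 5·27 = 148.067.
variance of X = a²·variance of T + b²·variance of V + 2ab·covariance of T and V with a = -1.79, b = 5.
Independence gives covariance of T and V = 0.
= (-1.79)²·70.9 + 5²·103 + 2·(-1.79)·5·0
= 227.17069 + 2575 + 0 = 2802.17069.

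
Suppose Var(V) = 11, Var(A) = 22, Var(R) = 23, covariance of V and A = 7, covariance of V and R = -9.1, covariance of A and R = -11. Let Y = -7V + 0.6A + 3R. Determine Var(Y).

Var(Y) = a²·Var(V) + b²·Var(A) + c²·Var(R) + 2ab·covariance of V and A + 2ac·covariance of V and R + 2bc·covariance of A and R, with a = -7, b = 0.6, c = 3.
= 539 + 7.92 + 207 + (-58.8) + 382.2 + (-39.6)
= 1037.72.

Var(Y) = 1037.72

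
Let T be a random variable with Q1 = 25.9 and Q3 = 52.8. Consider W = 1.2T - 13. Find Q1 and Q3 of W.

a = 1.2 > 0: Q1(W) = a·Q1(T)+b = 18.08, Q3(W) = a·Q3(T)+b = 50.36.

Q1(W) = 18.08, Q3(W) = 50.36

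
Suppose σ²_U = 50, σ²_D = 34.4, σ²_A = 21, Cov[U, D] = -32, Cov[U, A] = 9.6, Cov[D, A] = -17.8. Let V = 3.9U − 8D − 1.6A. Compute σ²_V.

σ²_V = 4437.172

σ²_V = a²·σ²_U + b²·σ²_D + c²·σ²_A + 2ab·Cov[U, D] + 2ac·Cov[U, A] + 2bc·Cov[D, A], with a = 3.9, b = -8, c = -1.6.
= 760.5 + 2201.6 + 53.76 + 1996.8 + (-119.808) + (-455.68)
= 4437.172.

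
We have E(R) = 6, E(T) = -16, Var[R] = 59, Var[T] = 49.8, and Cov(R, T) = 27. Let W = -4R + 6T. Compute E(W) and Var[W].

E(W) = -120, Var[W] = 1440.8

E(W) = (-4)·E(R) + 6·E(T) = (-4)·6 + 6·(-16) = -120.
Var[W] = a²·Var[R] + b²·Var[T] + 2ab·Cov(R, T) with a = -4, b = 6.
= (-4)²·59 + 6²·49.8 + 2·(-4)·6·27
= 944 + 1792.8 + (-1296) = 1440.8.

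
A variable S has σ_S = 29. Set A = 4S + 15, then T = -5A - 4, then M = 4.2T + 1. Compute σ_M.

σ_M = 2436

σ_A = |4|·29 = 116.
σ_T = |-5|·116 = 580.
σ_M = |4.2|·580 = 2436.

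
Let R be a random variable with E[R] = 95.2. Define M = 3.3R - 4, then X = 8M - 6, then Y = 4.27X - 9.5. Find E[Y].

E[Y] = 10559.9456

E[M] = 3.3·95.2 + (-4) = 310.16.
E[X] = 8·310.16 + (-6) = 2475.28.
E[Y] = 4.27·2475.28 + (-9.5) = 10559.9456.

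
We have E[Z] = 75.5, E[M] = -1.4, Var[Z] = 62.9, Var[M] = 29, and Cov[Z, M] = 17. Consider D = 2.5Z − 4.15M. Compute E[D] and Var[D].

E[D] = 194.56, Var[D] = 539.8275

E[D] = 2.5·E[Z] + (-4.15)·E[M] = 2.5·75.5 + (-4.15)·(-1.4) = 194.56.
Var[D] = a²·Var[Z] + b²·Var[M] + 2ab·Cov[Z, M] with a = 2.5, b = -4.15.
= 2.5²·62.9 + (-4.15)²·29 + 2·2.5·(-4.15)·17
= 393.125 + 499.4525 + (-352.75) = 539.8275.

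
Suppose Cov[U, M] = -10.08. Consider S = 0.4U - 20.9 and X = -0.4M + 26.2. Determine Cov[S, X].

Cov[S, X] = 1.6128

Cov[S, X] = a·c·Cov[U, M] = 0.4·(-0.4)·(-10.08) = 1.6128. Additive constants drop out.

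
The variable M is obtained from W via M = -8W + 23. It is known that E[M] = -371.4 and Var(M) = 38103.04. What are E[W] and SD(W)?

E[W] = 49.3, SD(W) = 24.4

From M = -8W + 23: E[M] = a·E[W] + b, so E[W] = (E[M] − b)/a = (-371.4 − 23)/(-8) = 49.3.
SD(M) = √38103.04 = 195.2.
SD(M) = |a|·SD(W), so SD(W) = 195.2/|-8| = 24.4.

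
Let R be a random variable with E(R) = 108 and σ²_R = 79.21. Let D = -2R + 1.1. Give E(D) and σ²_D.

E(D) = -214.9, σ²_D = 316.84

D = -2R + 1.1 is linear with a = -2, b = 1.1.
E(D) = a·E(R) + b = (-2)·108 + 1.1 = -214.9.
σ²_D = a²·σ²_R = (-2)²·79.21 = 316.84 (the additive constant 1.1 does not affect variance).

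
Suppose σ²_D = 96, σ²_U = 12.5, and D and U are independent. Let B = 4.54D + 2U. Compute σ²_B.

σ²_B = a²·σ²_D + b²·σ²_U + 2ab·Cov[D, U] with a = 4.54, b = 2.
Independence gives Cov[D, U] = 0.
= 4.54²·96 + 2²·12.5 + 2·4.54·2·0
= 1978.7136 + 50 + 0 = 2028.7136.

σ²_B = 2028.7136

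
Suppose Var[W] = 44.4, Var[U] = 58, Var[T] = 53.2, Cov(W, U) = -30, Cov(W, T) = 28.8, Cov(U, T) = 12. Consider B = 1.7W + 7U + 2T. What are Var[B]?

Var[B] = 3000.956

Var[B] = a²·Var[W] + b²·Var[U] + c²·Var[T] + 2ab·Cov(W, U) + 2ac·Cov(W, T) + 2bc·Cov(U, T), with a = 1.7, b = 7, c = 2.
= 128.316 + 2842 + 212.8 + (-714) + 195.84 + 336
= 3000.956.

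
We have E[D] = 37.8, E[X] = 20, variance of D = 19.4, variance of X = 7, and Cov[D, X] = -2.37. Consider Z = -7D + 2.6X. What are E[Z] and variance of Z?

E[Z] = (-7)·E[D] + 2.6·E[X] = (-7)·37.8 + 2.6·20 = -212.6.
variance of Z = a²·variance of D + b²·variance of X + 2ab·Cov[D, X] with a = -7, b = 2.6.
= (-7)²·19.4 + 2.6²·7 + 2·(-7)·2.6·(-2.37)
= 950.6 + 47.32 + 86.268 = 1084.188.

E[Z] = -212.6, variance of Z = 1084.188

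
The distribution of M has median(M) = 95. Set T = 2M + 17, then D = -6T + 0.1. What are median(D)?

median(D) = -1241.9

median(T) = 2·95 + 17 = 207.
median(D) = (-6)·207 + 0.1 = -1241.9.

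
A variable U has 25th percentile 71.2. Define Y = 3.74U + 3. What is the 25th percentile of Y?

Since a = 3.74 > 0 the transformation is increasing, so the 25th percentile of Y = a·(P_{25} of U) + b = 3.74·71.2 + 3 = 269.288.

25th percentile of Y = 269.288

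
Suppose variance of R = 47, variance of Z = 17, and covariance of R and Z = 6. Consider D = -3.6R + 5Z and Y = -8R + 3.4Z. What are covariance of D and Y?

By bilinearity, covariance of D and Y = ac·variance of R + bd·variance of Z + (ad+bc)·covariance of R and Z, with a=-3.6, b=5, c=-8, d=3.4.
ac·variance of R = (-3.6)·(-8)·47 = 1353.6
bd·variance of Z = 5·3.4·17 = 289
(ad+bc)·covariance of R and Z = (-52.24)·6 = -313.44
covariance of D and Y = 1353.6 + 289 + (-313.44) = 1329.16.

covariance of D and Y = 1329.16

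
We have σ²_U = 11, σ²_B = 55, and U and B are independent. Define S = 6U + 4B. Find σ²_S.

σ²_S = a²·σ²_U + b²·σ²_B + 2ab·Cov(U, B) with a = 6, b = 4.
Independence gives Cov(U, B) = 0.
= 6²·11 + 4²·55 + 2·6·4·0
= 396 + 880 + 0 = 1276.

σ²_S = 1276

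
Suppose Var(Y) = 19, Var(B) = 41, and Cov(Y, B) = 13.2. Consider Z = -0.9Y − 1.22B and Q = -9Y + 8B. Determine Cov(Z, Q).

By bilinearity, Cov(Z, Q) = ac·Var(Y) + bd·Var(B) + (ad+bc)·Cov(Y, B), with a=-0.9, b=-1.22, c=-9, d=8.
ac·Var(Y) = (-0.9)·(-9)·19 = 153.9
bd·Var(B) = (-1.22)·8·41 = -400.16
(ad+bc)·Cov(Y, B) = (3.78)·13.2 = 49.896
Cov(Z, Q) = 153.9 + (-400.16) + 49.896 = -196.364.

Cov(Z, Q) = -196.364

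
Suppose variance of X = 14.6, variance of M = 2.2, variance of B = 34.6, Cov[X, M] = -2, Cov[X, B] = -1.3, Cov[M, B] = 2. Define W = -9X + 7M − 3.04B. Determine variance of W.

variance of W = a²·variance of X + b²·variance of M + c²·variance of B + 2ab·Cov[X, M] + 2ac·Cov[X, B] + 2bc·Cov[M, B], with a = -9, b = 7, c = -3.04.
= 1182.6 + 107.8 + 319.75936 + 252 + (-71.136) + (-85.12)
= 1705.90336.

variance of W = 1705.90336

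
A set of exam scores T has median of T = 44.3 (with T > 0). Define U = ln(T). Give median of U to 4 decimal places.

ln(T) is monotone on this domain, so median of U = ln(44.3) ≈ 3.791.

median of U = 3.791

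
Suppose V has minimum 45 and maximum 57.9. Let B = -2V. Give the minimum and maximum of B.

a = -2 < 0, so order reverses: min(B) = a·max(V)+b = (-2)·57.9 = -115.8; max(B) = a·min(V)+b = (-2)·45 = -90.

min(B) = -115.8, max(B) = -90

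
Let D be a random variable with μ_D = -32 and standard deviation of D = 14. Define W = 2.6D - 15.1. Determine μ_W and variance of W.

W = 2.6D - 15.1 is linear with a = 2.6, b = -15.1.
μ_W = a·μ_D + b = 2.6·(-32) + (-15.1) = -98.3.
variance of D = 14² = 196.
variance of W = a²·variance of D = 2.6²·196 = 1324.96 (the additive constant -15.1 does not affect variance).

μ_W = -98.3, variance of W = 1324.96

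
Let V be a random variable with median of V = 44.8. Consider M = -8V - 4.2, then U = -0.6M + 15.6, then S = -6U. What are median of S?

median of M = (-8)·44.8 + (-4.2) = -362.6.
median of U = (-0.6)·(-362.6) + 15.6 = 233.16.
median of S = (-6)·233.16 = -1398.96.

median of S = -1398.96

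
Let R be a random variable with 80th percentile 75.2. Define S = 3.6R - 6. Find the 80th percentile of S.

80th percentile of S = 264.72

Since a = 3.6 > 0 the transformation is increasing, so the 80th percentile of S = a·(P_{80} of R) + b = 3.6·75.2 + (-6) = 264.72.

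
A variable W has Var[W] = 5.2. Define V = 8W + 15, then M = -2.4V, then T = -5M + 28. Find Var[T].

Var[V] = 8²·5.2 = 332.8.
Var[M] = (-2.4)²·332.8 = 1916.928.
Var[T] = (-5)²·1916.928 = 47923.2.

Var[T] = 47923.2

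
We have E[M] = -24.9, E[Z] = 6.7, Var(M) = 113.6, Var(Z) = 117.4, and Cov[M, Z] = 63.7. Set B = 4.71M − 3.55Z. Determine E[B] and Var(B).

E[B] = -141.064, Var(B) = 1869.45556

E[B] = 4.71·E[M] + (-3.55)·E[Z] = 4.71·(-24.9) + (-3.55)·6.7 = -141.064.
Var(B) = a²·Var(M) + b²·Var(Z) + 2ab·Cov[M, Z] with a = 4.71, b = -3.55.
= 4.71²·113.6 + (-3.55)²·117.4 + 2·4.71·(-3.55)·63.7
= 2520.11376 + 1479.5335 + (-2130.1917) = 1869.45556.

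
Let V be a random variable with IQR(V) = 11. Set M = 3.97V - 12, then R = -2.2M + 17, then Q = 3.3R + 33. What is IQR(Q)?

IQR(M) = |3.97|·11 = 43.67.
IQR(R) = |-2.2|·43.67 = 96.074.
IQR(Q) = |3.3|·96.074 = 317.0442.

IQR(Q) = 317.0442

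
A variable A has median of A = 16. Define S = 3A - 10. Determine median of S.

A linear map preserves order up to sign, so median of S = a·median of A + b = 3·16 + (-10) = 38.

median of S = 38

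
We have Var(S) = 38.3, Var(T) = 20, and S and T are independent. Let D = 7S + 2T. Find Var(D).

Var(D) = 1956.7

Var(D) = a²·Var(S) + b²·Var(T) + 2ab·Cov[S, T] with a = 7, b = 2.
Independence gives Cov[S, T] = 0.
= 7²·38.3 + 2²·20 + 2·7·2·0
= 1876.7 + 80 + 0 = 1956.7.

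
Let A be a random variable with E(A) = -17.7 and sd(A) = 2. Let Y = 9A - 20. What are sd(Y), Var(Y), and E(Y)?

sd(Y) = 18, Var(Y) = 324, E(Y) = -179.3

Y = 9A - 20 is linear with a = 9, b = -20.
sd(Y) = |a|·sd(A) = |9|·2 = 18.
Var(A) = 2² = 4.
Var(Y) = a²·Var(A) = 9²·4 = 324 (the additive constant -20 does not affect variance).
E(Y) = a·E(A) + b = 9·(-17.7) + (-20) = -179.3.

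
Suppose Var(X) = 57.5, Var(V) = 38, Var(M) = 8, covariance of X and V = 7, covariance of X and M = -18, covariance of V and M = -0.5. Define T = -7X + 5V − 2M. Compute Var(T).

Var(T) = a²·Var(X) + b²·Var(V) + c²·Var(M) + 2ab·covariance of X and V + 2ac·covariance of X and M + 2bc·covariance of V and M, with a = -7, b = 5, c = -2.
= 2817.5 + 950 + 32 + (-490) + (-504) + 10
= 2815.5.

Var(T) = 2815.5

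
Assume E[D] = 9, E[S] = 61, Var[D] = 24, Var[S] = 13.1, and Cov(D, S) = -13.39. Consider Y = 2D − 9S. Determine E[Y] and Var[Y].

E[Y] = -531, Var[Y] = 1639.14

E[Y] = 2·E[D] + (-9)·E[S] = 2·9 + (-9)·61 = -531.
Var[Y] = a²·Var[D] + b²·Var[S] + 2ab·Cov(D, S) with a = 2, b = -9.
= 2²·24 + (-9)²·13.1 + 2·2·(-9)·(-13.39)
= 96 + 1061.1 + 482.04 = 1639.14.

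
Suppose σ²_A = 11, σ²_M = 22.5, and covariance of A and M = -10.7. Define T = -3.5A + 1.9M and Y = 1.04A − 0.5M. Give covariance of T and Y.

By bilinearity, covariance of T and Y = ac·σ²_A + bd·σ²_M + (ad+bc)·covariance of A and M, with a=-3.5, b=1.9, c=1.04, d=-0.5.
ac·σ²_A = (-3.5)·1.04·11 = -40.04
bd·σ²_M = 1.9·(-0.5)·22.5 = -21.375
(ad+bc)·covariance of A and M = (3.726)·(-10.7) = -39.8682
covariance of T and Y = -40.04 + (-21.375) + (-39.8682) = -101.2832.

covariance of T and Y = -101.2832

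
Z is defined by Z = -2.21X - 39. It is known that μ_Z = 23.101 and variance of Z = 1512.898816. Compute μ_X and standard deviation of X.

μ_X = -28.1, standard deviation of X = 17.6

From Z = -2.21X - 39: μ_Z = a·μ_X + b, so μ_X = (μ_Z − b)/a = (23.101 − (-39))/(-2.21) = -28.1.
standard deviation of Z = √1512.898816 = 38.896.
standard deviation of Z = |a|·standard deviation of X, so standard deviation of X = 38.896/|-2.21| = 17.6.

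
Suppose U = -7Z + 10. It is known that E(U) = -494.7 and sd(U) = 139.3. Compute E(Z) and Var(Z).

E(Z) = 72.1, Var(Z) = 396.01

From U = -7Z + 10: E(U) = a·E(Z) + b, so E(Z) = (E(U) − b)/a = (-494.7 − 10)/(-7) = 72.1.
Var(U) = 139.3² = 19404.49.
Var(U) = a²·Var(Z), so Var(Z) = 19404.49/(-7)² = 396.01.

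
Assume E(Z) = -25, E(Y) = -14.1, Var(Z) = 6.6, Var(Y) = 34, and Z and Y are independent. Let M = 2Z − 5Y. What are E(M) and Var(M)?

E(M) = 20.5, Var(M) = 876.4

E(M) = 2·E(Z) + (-5)·E(Y) = 2·(-25) + (-5)·(-14.1) = 20.5.
Var(M) = a²·Var(Z) + b²·Var(Y) + 2ab·covariance of Z and Y with a = 2, b = -5.
Independence gives covariance of Z and Y = 0.
= 2²·6.6 + (-5)²·34 + 2·2·(-5)·0
= 26.4 + 850 + 0 = 876.4.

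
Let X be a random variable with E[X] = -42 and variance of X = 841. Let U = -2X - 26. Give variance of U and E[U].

variance of U = 3364, E[U] = 58

U = -2X - 26 is linear with a = -2, b = -26.
variance of U = a²·variance of X = (-2)²·841 = 3364 (the additive constant -26 does not affect variance).
E[U] = a·E[X] + b = (-2)·(-42) + (-26) = 58.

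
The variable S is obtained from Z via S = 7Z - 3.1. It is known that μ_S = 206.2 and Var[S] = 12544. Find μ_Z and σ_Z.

From S = 7Z - 3.1: μ_S = a·μ_Z + b, so μ_Z = (μ_S − b)/a = (206.2 − (-3.1))/7 = 29.9.
σ_S = √12544 = 112.
σ_S = |a|·σ_Z, so σ_Z = 112/|7| = 16.

μ_Z = 29.9, σ_Z = 16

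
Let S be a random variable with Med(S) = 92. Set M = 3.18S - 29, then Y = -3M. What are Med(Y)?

Med(M) = 3.18·92 + (-29) = 263.56.
Med(Y) = (-3)·263.56 = -790.68.

Med(Y) = -790.68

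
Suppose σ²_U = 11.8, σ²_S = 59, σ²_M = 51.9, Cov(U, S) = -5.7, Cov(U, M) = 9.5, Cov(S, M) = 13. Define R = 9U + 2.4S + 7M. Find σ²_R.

σ²_R = 5226.3

σ²_R = a²·σ²_U + b²·σ²_S + c²·σ²_M + 2ab·Cov(U, S) + 2ac·Cov(U, M) + 2bc·Cov(S, M), with a = 9, b = 2.4, c = 7.
= 955.8 + 339.84 + 2543.1 + (-246.24) + 1197 + 436.8
= 5226.3.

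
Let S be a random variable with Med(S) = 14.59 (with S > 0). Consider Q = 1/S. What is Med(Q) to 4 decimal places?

Med(Q) = 0.0685

1/S is monotone on this domain, so Med(Q) = 1/(14.59) ≈ 0.0685.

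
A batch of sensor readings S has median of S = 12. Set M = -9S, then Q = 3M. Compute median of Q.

median of M = (-9)·12 = -108.
median of Q = 3·(-108) = -324.

median of Q = -324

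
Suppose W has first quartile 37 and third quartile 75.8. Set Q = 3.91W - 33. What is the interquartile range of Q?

IQR of W = Q3 − Q1 = 75.8 − 37 = 38.8.
Under Q = aW + b, IQR(Q) = |a|·IQR(W) = |3.91|·38.8 = 151.708 (shifts cancel; spread scales by |a|).

IQR(Q) = 151.708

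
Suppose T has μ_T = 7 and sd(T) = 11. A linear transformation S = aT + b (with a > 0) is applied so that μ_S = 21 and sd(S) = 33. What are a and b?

a = 3, b = 0

sd(S) = a·sd(T) (a > 0), so a = 33/11 = 3.
μ_S = a·μ_T + b, so b = 21 − 3·7 = 0.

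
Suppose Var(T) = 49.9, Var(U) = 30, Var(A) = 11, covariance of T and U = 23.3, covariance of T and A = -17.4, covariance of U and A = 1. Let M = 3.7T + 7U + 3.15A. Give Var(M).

Var(M) = 3107.7245

Var(M) = a²·Var(T) + b²·Var(U) + c²·Var(A) + 2ab·covariance of T and U + 2ac·covariance of T and A + 2bc·covariance of U and A, with a = 3.7, b = 7, c = 3.15.
= 683.131 + 1470 + 109.1475 + 1206.94 + (-405.594) + 44.1
= 3107.7245.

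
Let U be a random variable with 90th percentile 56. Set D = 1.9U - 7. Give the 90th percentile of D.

Since a = 1.9 > 0 the transformation is increasing, so the 90th percentile of D = a·(P_{90} of U) + b = 1.9·56 + (-7) = 99.4.

90th percentile of D = 99.4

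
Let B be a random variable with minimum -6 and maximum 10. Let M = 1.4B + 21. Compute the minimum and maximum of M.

a = 1.4 > 0, so min(M) = a·min(B)+b = 1.4·(-6) + 21 = 12.6 and max(M) = 1.4·10 + 21 = 35.

min(M) = 12.6, max(M) = 35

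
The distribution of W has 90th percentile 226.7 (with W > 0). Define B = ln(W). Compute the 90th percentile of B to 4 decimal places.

ln(W) is increasing, so P_{90}(B) = g(P_{90}(W)) ≈ 5.4236.

90th percentile of B = 5.4236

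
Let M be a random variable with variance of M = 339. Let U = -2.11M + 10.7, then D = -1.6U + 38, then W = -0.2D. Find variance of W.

variance of U = (-2.11)²·339 = 1509.2619.
variance of D = (-1.6)²·1509.2619 = 3863.710464.
variance of W = (-0.2)²·3863.710464 = 154.54841856.

variance of W = 154.54841856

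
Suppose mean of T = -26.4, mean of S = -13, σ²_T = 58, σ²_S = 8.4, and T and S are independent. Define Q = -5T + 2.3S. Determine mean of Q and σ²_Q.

mean of Q = (-5)·mean of T + 2.3·mean of S = (-5)·(-26.4) + 2.3·(-13) = 102.1.
σ²_Q = a²·σ²_T + b²·σ²_S + 2ab·Cov(T, S) with a = -5, b = 2.3.
Independence gives Cov(T, S) = 0.
= (-5)²·58 + 2.3²·8.4 + 2·(-5)·2.3·0
= 1450 + 44.436 + 0 = 1494.436.

mean of Q = 102.1, σ²_Q = 1494.436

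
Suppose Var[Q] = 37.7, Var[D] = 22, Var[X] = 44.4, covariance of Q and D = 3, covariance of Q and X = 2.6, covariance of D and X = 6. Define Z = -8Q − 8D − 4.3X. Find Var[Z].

Var[Z] = a²·Var[Q] + b²·Var[D] + c²·Var[X] + 2ab·covariance of Q and D + 2ac·covariance of Q and X + 2bc·covariance of D and X, with a = -8, b = -8, c = -4.3.
= 2412.8 + 1408 + 820.956 + 384 + 178.88 + 412.8
= 5617.436.

Var[Z] = 5617.436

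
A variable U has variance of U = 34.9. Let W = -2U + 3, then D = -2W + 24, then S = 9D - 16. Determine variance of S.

variance of W = (-2)²·34.9 = 139.6.
variance of D = (-2)²·139.6 = 558.4.
variance of S = 9²·558.4 = 45230.4.

variance of S = 45230.4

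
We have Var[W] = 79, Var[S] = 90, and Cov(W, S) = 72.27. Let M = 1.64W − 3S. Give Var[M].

Var[M] = a²·Var[W] + b²·Var[S] + 2ab·Cov(W, S) with a = 1.64, b = -3.
= 1.64²·79 + (-3)²·90 + 2·1.64·(-3)·72.27
= 212.4784 + 810 + (-711.1368) = 311.3416.

Var[M] = 311.3416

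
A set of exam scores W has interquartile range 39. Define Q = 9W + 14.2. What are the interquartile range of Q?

Under Q = aW + b, IQR(Q) = |a|·IQR(W) = |9|·39 = 351 (shifts cancel; spread scales by |a|).

IQR(Q) = 351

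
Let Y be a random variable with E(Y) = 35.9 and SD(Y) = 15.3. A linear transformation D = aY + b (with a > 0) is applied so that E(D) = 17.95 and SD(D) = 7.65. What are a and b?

SD(D) = a·SD(Y) (a > 0), so a = 7.65/15.3 = 0.5.
E(D) = a·E(Y) + b, so b = 17.95 − 0.5·35.9 = 0.

a = 0.5, b = 0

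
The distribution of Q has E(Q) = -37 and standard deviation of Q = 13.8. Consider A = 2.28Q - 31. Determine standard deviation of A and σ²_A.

A = 2.28Q - 31 is linear with a = 2.28, b = -31.
standard deviation of A = |a|·standard deviation of Q = |2.28|·13.8 = 31.464.
σ²_Q = 13.8² = 190.44.
σ²_A = a²·σ²_Q = 2.28²·190.44 = 989.983296 (the additive constant -31 does not affect variance).

standard deviation of A = 31.464, σ²_A = 989.983296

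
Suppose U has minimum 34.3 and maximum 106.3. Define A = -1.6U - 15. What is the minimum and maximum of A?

a = -1.6 < 0, so order reverses: min(A) = a·max(U)+b = (-1.6)·106.3 + (-15) = -185.08; max(A) = a·min(U)+b = (-1.6)·34.3 + (-15) = -69.88.

min(A) = -185.08, max(A) = -69.88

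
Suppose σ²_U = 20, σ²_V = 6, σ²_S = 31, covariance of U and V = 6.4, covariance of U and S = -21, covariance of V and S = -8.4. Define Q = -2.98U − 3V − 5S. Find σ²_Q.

σ²_Q = a²·σ²_U + b²·σ²_V + c²·σ²_S + 2ab·covariance of U and V + 2ac·covariance of U and S + 2bc·covariance of V and S, with a = -2.98, b = -3, c = -5.
= 177.608 + 54 + 775 + 114.432 + (-625.8) + (-252)
= 243.24.

σ²_Q = 243.24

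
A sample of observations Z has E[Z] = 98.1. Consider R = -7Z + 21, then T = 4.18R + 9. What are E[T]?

E[T] = -2773.626

E[R] = (-7)·98.1 + 21 = -665.7.
E[T] = 4.18·(-665.7) + 9 = -2773.626.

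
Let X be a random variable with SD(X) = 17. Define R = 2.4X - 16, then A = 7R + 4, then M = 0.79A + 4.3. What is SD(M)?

SD(R) = |2.4|·17 = 40.8.
SD(A) = |7|·40.8 = 285.6.
SD(M) = |0.79|·285.6 = 225.624.

SD(M) = 225.624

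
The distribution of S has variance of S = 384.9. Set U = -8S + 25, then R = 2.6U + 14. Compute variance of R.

variance of R = 166523.136

variance of U = (-8)²·384.9 = 24633.6.
variance of R = 2.6²·24633.6 = 166523.136.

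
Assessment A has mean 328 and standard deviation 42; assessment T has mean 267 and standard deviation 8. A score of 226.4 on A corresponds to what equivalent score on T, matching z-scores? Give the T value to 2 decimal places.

z = (226.4 − 328)/42 ≈ -2.419.
T = 267 + z·8 = 267 + (226.4 − 328)·8/42 ≈ 247.65.

T = 247.65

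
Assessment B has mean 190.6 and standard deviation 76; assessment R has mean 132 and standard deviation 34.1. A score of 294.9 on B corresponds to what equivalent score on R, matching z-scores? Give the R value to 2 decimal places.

z = (294.9 − 190.6)/76 ≈ 1.3724.
R = 132 + z·34.1 = 132 + (294.9 − 190.6)·34.1/76 ≈ 178.80.

R = 178.80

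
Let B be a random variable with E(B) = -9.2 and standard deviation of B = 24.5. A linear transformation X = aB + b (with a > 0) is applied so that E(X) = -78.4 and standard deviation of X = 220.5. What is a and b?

a = 9, b = 4.4

standard deviation of X = a·standard deviation of B (a > 0), so a = 220.5/24.5 = 9.
E(X) = a·E(B) + b, so b = -78.4 − 9·(-9.2) = 4.4.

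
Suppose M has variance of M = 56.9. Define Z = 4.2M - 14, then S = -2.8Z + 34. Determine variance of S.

variance of Z = 4.2²·56.9 = 1003.716.
variance of S = (-2.8)²·1003.716 = 7869.13344.

variance of S = 7869.13344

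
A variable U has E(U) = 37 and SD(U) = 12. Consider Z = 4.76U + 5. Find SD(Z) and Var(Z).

Z = 4.76U + 5 is linear with a = 4.76, b = 5.
SD(Z) = |a|·SD(U) = |4.76|·12 = 57.12.
Var(U) = 12² = 144.
Var(Z) = a²·Var(U) = 4.76²·144 = 3262.6944 (the additive constant 5 does not affect variance).

SD(Z) = 57.12, Var(Z) = 3262.6944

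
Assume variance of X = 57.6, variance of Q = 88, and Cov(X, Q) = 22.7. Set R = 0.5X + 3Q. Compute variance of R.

variance of R = a²·variance of X + b²·variance of Q + 2ab·Cov(X, Q) with a = 0.5, b = 3.
= 0.5²·57.6 + 3²·88 + 2·0.5·3·22.7
= 14.4 + 792 + 68.1 = 874.5.

variance of R = 874.5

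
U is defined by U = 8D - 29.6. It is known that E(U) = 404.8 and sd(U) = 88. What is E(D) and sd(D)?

E(D) = 54.3, sd(D) = 11

From U = 8D - 29.6: E(U) = a·E(D) + b, so E(D) = (E(U) − b)/a = (404.8 − (-29.6))/8 = 54.3.
sd(U) = |a|·sd(D), so sd(D) = 88/|8| = 11.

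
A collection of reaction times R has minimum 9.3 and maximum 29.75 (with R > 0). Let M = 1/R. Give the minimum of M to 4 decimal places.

1/R is decreasing on this domain, so min(M) comes from max(R) = 29.75: min(M) = 1/(29.75) ≈ 0.0336.

min(M) = 0.0336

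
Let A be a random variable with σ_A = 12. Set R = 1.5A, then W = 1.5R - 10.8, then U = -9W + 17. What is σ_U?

σ_R = |1.5|·12 = 18.
σ_W = |1.5|·18 = 27.
σ_U = |-9|·27 = 243.

σ_U = 243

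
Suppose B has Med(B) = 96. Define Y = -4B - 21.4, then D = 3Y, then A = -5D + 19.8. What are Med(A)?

Med(Y) = (-4)·96 + (-21.4) = -405.4.
Med(D) = 3·(-405.4) = -1216.2.
Med(A) = (-5)·(-1216.2) + 19.8 = 6100.8.

Med(A) = 6100.8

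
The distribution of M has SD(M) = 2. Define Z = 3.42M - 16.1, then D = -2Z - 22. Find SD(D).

SD(Z) = |3.42|·2 = 6.84.
SD(D) = |-2|·6.84 = 13.68.

SD(D) = 13.68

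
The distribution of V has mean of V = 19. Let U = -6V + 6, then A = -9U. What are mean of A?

mean of A = 972

mean of U = (-6)·19 + 6 = -108.
mean of A = (-9)·(-108) = 972.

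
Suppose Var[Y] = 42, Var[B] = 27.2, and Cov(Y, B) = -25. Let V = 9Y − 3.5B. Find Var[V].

Var[V] = a²·Var[Y] + b²·Var[B] + 2ab·Cov(Y, B) with a = 9, b = -3.5.
= 9²·42 + (-3.5)²·27.2 + 2·9·(-3.5)·(-25)
= 3402 + 333.2 + 1575 = 5310.2.

Var[V] = 5310.2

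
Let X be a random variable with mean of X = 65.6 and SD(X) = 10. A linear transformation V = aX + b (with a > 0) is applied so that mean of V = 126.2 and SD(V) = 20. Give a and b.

a = 2, b = -5

SD(V) = a·SD(X) (a > 0), so a = 20/10 = 2.
mean of V = a·mean of X + b, so b = 126.2 − 2·65.6 = -5.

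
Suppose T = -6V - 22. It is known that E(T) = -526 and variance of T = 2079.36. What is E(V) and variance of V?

From T = -6V - 22: E(T) = a·E(V) + b, so E(V) = (E(T) − b)/a = (-526 − (-22))/(-6) = 84.
variance of T = a²·variance of V, so variance of V = 2079.36/(-6)² = 57.76.

E(V) = 84, variance of V = 57.76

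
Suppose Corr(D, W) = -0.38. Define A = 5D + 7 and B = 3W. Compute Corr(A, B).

Linear rescalings preserve correlation up to sign; here the slopes 5 and 3 have the same sign, so Corr(A, B) = Corr(D, W) = -0.38.

Corr(A, B) = -0.38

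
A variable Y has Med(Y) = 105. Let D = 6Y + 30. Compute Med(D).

A linear map preserves order up to sign, so Med(D) = a·Med(Y) + b = 6·105 + 30 = 660.

Med(D) = 660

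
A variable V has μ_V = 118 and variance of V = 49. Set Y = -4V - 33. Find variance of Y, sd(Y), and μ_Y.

Y = -4V - 33 is linear with a = -4, b = -33.
variance of Y = a²·variance of V = (-4)²·49 = 784 (the additive constant -33 does not affect variance).
sd(V) = √49 = 7.
sd(Y) = |a|·sd(V) = |-4|·7 = 28.
μ_Y = a·μ_V + b = (-4)·118 + (-33) = -505.

variance of Y = 784, sd(Y) = 28, μ_Y = -505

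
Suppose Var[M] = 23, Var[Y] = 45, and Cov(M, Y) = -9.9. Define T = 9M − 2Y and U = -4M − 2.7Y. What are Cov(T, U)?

Cov(T, U) = -423.63

By bilinearity, Cov(T, U) = ac·Var[M] + bd·Var[Y] + (ad+bc)·Cov(M, Y), with a=9, b=-2, c=-4, d=-2.7.
ac·Var[M] = 9·(-4)·23 = -828
bd·Var[Y] = (-2)·(-2.7)·45 = 243
(ad+bc)·Cov(M, Y) = (-16.3)·(-9.9) = 161.37
Cov(T, U) = -828 + 243 + 161.37 = -423.63.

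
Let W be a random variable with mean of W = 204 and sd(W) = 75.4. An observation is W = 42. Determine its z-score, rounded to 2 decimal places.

z = -2.15

z = (W − mean of W) / sd(W) = (42 − 204) / 75.4 ≈ -2.15.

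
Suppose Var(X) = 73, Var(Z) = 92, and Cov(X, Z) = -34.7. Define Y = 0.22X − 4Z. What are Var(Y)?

Var(Y) = a²·Var(X) + b²·Var(Z) + 2ab·Cov(X, Z) with a = 0.22, b = -4.
= 0.22²·73 + (-4)²·92 + 2·0.22·(-4)·(-34.7)
= 3.5332 + 1472 + 61.072 = 1536.6052.

Var(Y) = 1536.6052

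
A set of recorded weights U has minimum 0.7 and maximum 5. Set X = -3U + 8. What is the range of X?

Range of U = 5 − 0.7 = 4.3.
Range(X) = |a|·Range(U) = |-3|·4.3 = 12.9.

Range(X) = 12.9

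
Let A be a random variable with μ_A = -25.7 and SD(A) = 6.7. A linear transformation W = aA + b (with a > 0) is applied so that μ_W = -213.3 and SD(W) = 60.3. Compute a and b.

a = 9, b = 18

SD(W) = a·SD(A) (a > 0), so a = 60.3/6.7 = 9.
μ_W = a·μ_A + b, so b = -213.3 − 9·(-25.7) = 18.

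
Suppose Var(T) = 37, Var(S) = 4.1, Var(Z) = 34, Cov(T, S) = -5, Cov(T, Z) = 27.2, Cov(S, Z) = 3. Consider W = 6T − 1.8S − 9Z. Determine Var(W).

Var(W) = 1366.884

Var(W) = a²·Var(T) + b²·Var(S) + c²·Var(Z) + 2ab·Cov(T, S) + 2ac·Cov(T, Z) + 2bc·Cov(S, Z), with a = 6, b = -1.8, c = -9.
= 1332 + 13.284 + 2754 + 108 + (-2937.6) + 97.2
= 1366.884.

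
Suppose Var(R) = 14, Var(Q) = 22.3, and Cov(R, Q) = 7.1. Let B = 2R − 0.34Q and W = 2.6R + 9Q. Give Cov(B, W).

Cov(B, W) = 126.0856

By bilinearity, Cov(B, W) = ac·Var(R) + bd·Var(Q) + (ad+bc)·Cov(R, Q), with a=2, b=-0.34, c=2.6, d=9.
ac·Var(R) = 2·2.6·14 = 72.8
bd·Var(Q) = (-0.34)·9·22.3 = -68.238
(ad+bc)·Cov(R, Q) = (17.116)·7.1 = 121.5236
Cov(B, W) = 72.8 + (-68.238) + 121.5236 = 126.0856.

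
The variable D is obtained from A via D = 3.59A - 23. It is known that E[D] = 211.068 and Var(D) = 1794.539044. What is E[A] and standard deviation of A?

E[A] = 65.2, standard deviation of A = 11.8

From D = 3.59A - 23: E[D] = a·E[A] + b, so E[A] = (E[D] − b)/a = (211.068 − (-23))/3.59 = 65.2.
standard deviation of D = √1794.539044 = 42.362.
standard deviation of D = |a|·standard deviation of A, so standard deviation of A = 42.362/|3.59| = 11.8.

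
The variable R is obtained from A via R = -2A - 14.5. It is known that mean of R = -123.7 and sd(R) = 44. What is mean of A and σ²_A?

From R = -2A - 14.5: mean of R = a·mean of A + b, so mean of A = (mean of R − b)/a = (-123.7 − (-14.5))/(-2) = 54.6.
σ²_R = 44² = 1936.
σ²_R = a²·σ²_A, so σ²_A = 1936/(-2)² = 484.

mean of A = 54.6, σ²_A = 484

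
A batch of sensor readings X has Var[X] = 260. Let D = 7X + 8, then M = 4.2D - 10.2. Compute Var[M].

Var[D] = 7²·260 = 12740.
Var[M] = 4.2²·12740 = 224733.6.

Var[M] = 224733.6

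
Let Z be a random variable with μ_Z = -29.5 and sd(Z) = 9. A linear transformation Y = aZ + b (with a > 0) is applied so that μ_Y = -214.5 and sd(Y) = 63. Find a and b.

sd(Y) = a·sd(Z) (a > 0), so a = 63/9 = 7.
μ_Y = a·μ_Z + b, so b = -214.5 − 7·(-29.5) = -8.

a = 7, b = -8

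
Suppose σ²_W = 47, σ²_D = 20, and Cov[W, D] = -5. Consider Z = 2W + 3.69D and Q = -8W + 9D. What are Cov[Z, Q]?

By bilinearity, Cov[Z, Q] = ac·σ²_W + bd·σ²_D + (ad+bc)·Cov[W, D], with a=2, b=3.69, c=-8, d=9.
ac·σ²_W = 2·(-8)·47 = -752
bd·σ²_D = 3.69·9·20 = 664.2
(ad+bc)·Cov[W, D] = (-11.52)·(-5) = 57.6
Cov[Z, Q] = -752 + 664.2 + 57.6 = -30.2.

Cov[Z, Q] = -30.2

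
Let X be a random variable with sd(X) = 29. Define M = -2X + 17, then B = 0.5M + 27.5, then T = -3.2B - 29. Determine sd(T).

sd(T) = 92.8

sd(M) = |-2|·29 = 58.
sd(B) = |0.5|·58 = 29.
sd(T) = |-3.2|·29 = 92.8.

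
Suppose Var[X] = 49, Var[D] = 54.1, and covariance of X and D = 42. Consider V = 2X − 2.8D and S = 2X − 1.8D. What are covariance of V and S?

covariance of V and S = 82.264

By bilinearity, covariance of V and S = ac·Var[X] + bd·Var[D] + (ad+bc)·covariance of X and D, with a=2, b=-2.8, c=2, d=-1.8.
ac·Var[X] = 2·2·49 = 196
bd·Var[D] = (-2.8)·(-1.8)·54.1 = 272.664
(ad+bc)·covariance of X and D = (-9.2)·42 = -386.4
covariance of V and S = 196 + 272.664 + (-386.4) = 82.264.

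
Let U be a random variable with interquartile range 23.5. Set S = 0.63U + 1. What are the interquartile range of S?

Under S = aU + b, IQR(S) = |a|·IQR(U) = |0.63|·23.5 = 14.805 (shifts cancel; spread scales by |a|).

IQR(S) = 14.805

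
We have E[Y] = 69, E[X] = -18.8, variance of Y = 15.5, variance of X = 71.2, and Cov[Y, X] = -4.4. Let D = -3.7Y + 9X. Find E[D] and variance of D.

E[D] = -424.5, variance of D = 6272.435

E[D] = (-3.7)·E[Y] + 9·E[X] = (-3.7)·69 + 9·(-18.8) = -424.5.
variance of D = a²·variance of Y + b²·variance of X + 2ab·Cov[Y, X] with a = -3.7, b = 9.
= (-3.7)²·15.5 + 9²·71.2 + 2·(-3.7)·9·(-4.4)
= 212.195 + 5767.2 + 293.04 = 6272.435.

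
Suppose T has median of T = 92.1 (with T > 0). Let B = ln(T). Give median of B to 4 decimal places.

ln(T) is monotone on this domain, so median of B = ln(92.1) ≈ 4.5229.

median of B = 4.5229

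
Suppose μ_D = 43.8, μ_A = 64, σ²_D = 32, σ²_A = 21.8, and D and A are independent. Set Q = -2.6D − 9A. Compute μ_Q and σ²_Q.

μ_Q = -689.88, σ²_Q = 1982.12

μ_Q = (-2.6)·μ_D + (-9)·μ_A = (-2.6)·43.8 + (-9)·64 = -689.88.
σ²_Q = a²·σ²_D + b²·σ²_A + 2ab·Cov[D, A] with a = -2.6, b = -9.
Independence gives Cov[D, A] = 0.
= (-2.6)²·32 + (-9)²·21.8 + 2·(-2.6)·(-9)·0
= 216.32 + 1765.8 + 0 = 1982.12.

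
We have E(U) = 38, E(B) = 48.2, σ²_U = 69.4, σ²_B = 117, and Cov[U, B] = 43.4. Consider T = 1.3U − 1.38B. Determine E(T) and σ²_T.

E(T) = 1.3·E(U) + (-1.38)·E(B) = 1.3·38 + (-1.38)·48.2 = -17.116.
σ²_T = a²·σ²_U + b²·σ²_B + 2ab·Cov[U, B] with a = 1.3, b = -1.38.
= 1.3²·69.4 + (-1.38)²·117 + 2·1.3·(-1.38)·43.4
= 117.286 + 222.8148 + (-155.7192) = 184.3816.

E(T) = -17.116, σ²_T = 184.3816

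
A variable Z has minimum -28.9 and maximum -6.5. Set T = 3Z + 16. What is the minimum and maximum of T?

min(T) = -70.7, max(T) = -3.5

a = 3 > 0, so min(T) = a·min(Z)+b = 3·(-28.9) + 16 = -70.7 and max(T) = 3·(-6.5) + 16 = -3.5.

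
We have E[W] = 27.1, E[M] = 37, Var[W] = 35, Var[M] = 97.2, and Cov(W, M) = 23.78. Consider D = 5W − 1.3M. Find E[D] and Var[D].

E[D] = 5·E[W] + (-1.3)·E[M] = 5·27.1 + (-1.3)·37 = 87.4.
Var[D] = a²·Var[W] + b²·Var[M] + 2ab·Cov(W, M) with a = 5, b = -1.3.
= 5²·35 + (-1.3)²·97.2 + 2·5·(-1.3)·23.78
= 875 + 164.268 + (-309.14) = 730.128.

E[D] = 87.4, Var[D] = 730.128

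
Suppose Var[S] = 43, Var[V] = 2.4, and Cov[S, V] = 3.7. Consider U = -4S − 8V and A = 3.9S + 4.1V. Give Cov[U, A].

By bilinearity, Cov[U, A] = ac·Var[S] + bd·Var[V] + (ad+bc)·Cov[S, V], with a=-4, b=-8, c=3.9, d=4.1.
ac·Var[S] = (-4)·3.9·43 = -670.8
bd·Var[V] = (-8)·4.1·2.4 = -78.72
(ad+bc)·Cov[S, V] = (-47.6)·3.7 = -176.12
Cov[U, A] = -670.8 + (-78.72) + (-176.12) = -925.64.

Cov[U, A] = -925.64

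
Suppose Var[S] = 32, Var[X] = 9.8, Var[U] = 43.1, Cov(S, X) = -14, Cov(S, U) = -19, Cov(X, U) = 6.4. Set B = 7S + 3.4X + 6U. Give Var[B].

Var[B] = 1231.608

Var[B] = a²·Var[S] + b²·Var[X] + c²·Var[U] + 2ab·Cov(S, X) + 2ac·Cov(S, U) + 2bc·Cov(X, U), with a = 7, b = 3.4, c = 6.
= 1568 + 113.288 + 1551.6 + (-666.4) + (-1596) + 261.12
= 1231.608.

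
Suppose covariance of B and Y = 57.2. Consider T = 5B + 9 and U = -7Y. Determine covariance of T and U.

covariance of T and U = -2002

covariance of T and U = a·c·covariance of B and Y = 5·(-7)·57.2 = -2002. Additive constants drop out.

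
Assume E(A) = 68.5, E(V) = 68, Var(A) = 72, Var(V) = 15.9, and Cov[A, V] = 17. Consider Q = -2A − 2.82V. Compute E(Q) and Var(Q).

E(Q) = (-2)·E(A) + (-2.82)·E(V) = (-2)·68.5 + (-2.82)·68 = -328.76.
Var(Q) = a²·Var(A) + b²·Var(V) + 2ab·Cov[A, V] with a = -2, b = -2.82.
= (-2)²·72 + (-2.82)²·15.9 + 2·(-2)·(-2.82)·17
= 288 + 126.44316 + 191.76 = 606.20316.

E(Q) = -328.76, Var(Q) = 606.20316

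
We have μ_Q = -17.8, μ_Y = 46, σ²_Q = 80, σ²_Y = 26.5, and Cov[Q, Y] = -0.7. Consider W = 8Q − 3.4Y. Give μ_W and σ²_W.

μ_W = -298.8, σ²_W = 5464.42

μ_W = 8·μ_Q + (-3.4)·μ_Y = 8·(-17.8) + (-3.4)·46 = -298.8.
σ²_W = a²·σ²_Q + b²·σ²_Y + 2ab·Cov[Q, Y] with a = 8, b = -3.4.
= 8²·80 + (-3.4)²·26.5 + 2·8·(-3.4)·(-0.7)
= 5120 + 306.34 + 38.08 = 5464.42.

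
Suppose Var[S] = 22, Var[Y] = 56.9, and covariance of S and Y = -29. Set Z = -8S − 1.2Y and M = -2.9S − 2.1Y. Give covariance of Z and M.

By bilinearity, covariance of Z and M = ac·Var[S] + bd·Var[Y] + (ad+bc)·covariance of S and Y, with a=-8, b=-1.2, c=-2.9, d=-2.1.
ac·Var[S] = (-8)·(-2.9)·22 = 510.4
bd·Var[Y] = (-1.2)·(-2.1)·56.9 = 143.388
(ad+bc)·covariance of S and Y = (20.28)·(-29) = -588.12
covariance of Z and M = 510.4 + 143.388 + (-588.12) = 65.668.

covariance of Z and M = 65.668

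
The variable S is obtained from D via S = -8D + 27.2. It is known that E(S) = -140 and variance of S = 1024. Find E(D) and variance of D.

E(D) = 20.9, variance of D = 16

From S = -8D + 27.2: E(S) = a·E(D) + b, so E(D) = (E(S) − b)/a = (-140 − 27.2)/(-8) = 20.9.
variance of S = a²·variance of D, so variance of D = 1024/(-8)² = 16.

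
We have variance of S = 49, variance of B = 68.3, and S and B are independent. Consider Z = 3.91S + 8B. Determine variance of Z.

variance of Z = a²·variance of S + b²·variance of B + 2ab·Cov[S, B] with a = 3.91, b = 8.
Independence gives Cov[S, B] = 0.
= 3.91²·49 + 8²·68.3 + 2·3.91·8·0
= 749.1169 + 4371.2 + 0 = 5120.3169.

variance of Z = 5120.3169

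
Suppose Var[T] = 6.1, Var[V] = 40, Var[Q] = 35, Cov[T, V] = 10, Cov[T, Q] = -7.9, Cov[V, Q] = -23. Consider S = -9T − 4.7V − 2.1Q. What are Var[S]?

Var[S] = 1625.41

Var[S] = a²·Var[T] + b²·Var[V] + c²·Var[Q] + 2ab·Cov[T, V] + 2ac·Cov[T, Q] + 2bc·Cov[V, Q], with a = -9, b = -4.7, c = -2.1.
= 494.1 + 883.6 + 154.35 + 846 + (-298.62) + (-454.02)
= 1625.41.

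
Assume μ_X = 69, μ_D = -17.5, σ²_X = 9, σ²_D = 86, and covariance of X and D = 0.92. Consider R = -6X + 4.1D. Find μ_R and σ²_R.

μ_R = (-6)·μ_X + 4.1·μ_D = (-6)·69 + 4.1·(-17.5) = -485.75.
σ²_R = a²·σ²_X + b²·σ²_D + 2ab·covariance of X and D with a = -6, b = 4.1.
= (-6)²·9 + 4.1²·86 + 2·(-6)·4.1·0.92
= 324 + 1445.66 + (-45.264) = 1724.396.

μ_R = -485.75, σ²_R = 1724.396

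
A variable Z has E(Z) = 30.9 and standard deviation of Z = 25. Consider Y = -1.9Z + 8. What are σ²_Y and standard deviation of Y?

Y = -1.9Z + 8 is linear with a = -1.9, b = 8.
σ²_Z = 25² = 625.
σ²_Y = a²·σ²_Z = (-1.9)²·625 = 2256.25 (the additive constant 8 does not affect variance).
standard deviation of Y = |a|·standard deviation of Z = |-1.9|·25 = 47.5.

σ²_Y = 2256.25, standard deviation of Y = 47.5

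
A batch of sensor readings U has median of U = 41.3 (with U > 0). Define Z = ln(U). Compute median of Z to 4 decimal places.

ln(U) is monotone on this domain, so median of Z = ln(41.3) ≈ 3.7209.

median of Z = 3.7209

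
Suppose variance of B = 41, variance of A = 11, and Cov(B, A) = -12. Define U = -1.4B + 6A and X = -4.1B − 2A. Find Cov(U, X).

By bilinearity, Cov(U, X) = ac·variance of B + bd·variance of A + (ad+bc)·Cov(B, A), with a=-1.4, b=6, c=-4.1, d=-2.
ac·variance of B = (-1.4)·(-4.1)·41 = 235.34
bd·variance of A = 6·(-2)·11 = -132
(ad+bc)·Cov(B, A) = (-21.8)·(-12) = 261.6
Cov(U, X) = 235.34 + (-132) + 261.6 = 364.94.

Cov(U, X) = 364.94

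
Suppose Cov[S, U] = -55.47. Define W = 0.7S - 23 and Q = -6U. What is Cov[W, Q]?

Cov[W, Q] = a·c·Cov[S, U] = 0.7·(-6)·(-55.47) = 232.974. Additive constants drop out.

Cov[W, Q] = 232.974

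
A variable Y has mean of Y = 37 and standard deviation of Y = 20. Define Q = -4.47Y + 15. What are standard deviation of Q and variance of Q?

standard deviation of Q = 89.4, variance of Q = 7992.36

Q = -4.47Y + 15 is linear with a = -4.47, b = 15.
standard deviation of Q = |a|·standard deviation of Y = |-4.47|·20 = 89.4.
variance of Y = 20² = 400.
variance of Q = a²·variance of Y = (-4.47)²·400 = 7992.36 (the additive constant 15 does not affect variance).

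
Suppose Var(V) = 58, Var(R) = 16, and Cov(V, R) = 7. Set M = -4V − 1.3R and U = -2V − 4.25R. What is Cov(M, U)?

By bilinearity, Cov(M, U) = ac·Var(V) + bd·Var(R) + (ad+bc)·Cov(V, R), with a=-4, b=-1.3, c=-2, d=-4.25.
ac·Var(V) = (-4)·(-2)·58 = 464
bd·Var(R) = (-1.3)·(-4.25)·16 = 88.4
(ad+bc)·Cov(V, R) = (19.6)·7 = 137.2
Cov(M, U) = 464 + 88.4 + 137.2 = 689.6.

Cov(M, U) = 689.6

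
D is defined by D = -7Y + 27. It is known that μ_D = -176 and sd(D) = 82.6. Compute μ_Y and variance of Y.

μ_Y = 29, variance of Y = 139.24

From D = -7Y + 27: μ_D = a·μ_Y + b, so μ_Y = (μ_D − b)/a = (-176 − 27)/(-7) = 29.
variance of D = 82.6² = 6822.76.
variance of D = a²·variance of Y, so variance of Y = 6822.76/(-7)² = 139.24.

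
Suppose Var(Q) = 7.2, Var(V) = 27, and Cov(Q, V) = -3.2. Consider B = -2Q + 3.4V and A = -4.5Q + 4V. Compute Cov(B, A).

By bilinearity, Cov(B, A) = ac·Var(Q) + bd·Var(V) + (ad+bc)·Cov(Q, V), with a=-2, b=3.4, c=-4.5, d=4.
ac·Var(Q) = (-2)·(-4.5)·7.2 = 64.8
bd·Var(V) = 3.4·4·27 = 367.2
(ad+bc)·Cov(Q, V) = (-23.3)·(-3.2) = 74.56
Cov(B, A) = 64.8 + 367.2 + 74.56 = 506.56.

Cov(B, A) = 506.56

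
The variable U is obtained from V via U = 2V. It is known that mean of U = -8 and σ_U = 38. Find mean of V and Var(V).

From U = 2V: mean of U = a·mean of V + b, so mean of V = (mean of U − b)/a = (-8 − 0)/2 = -4.
Var(U) = 38² = 1444.
Var(U) = a²·Var(V), so Var(V) = 1444/2² = 361.

mean of V = -4, Var(V) = 361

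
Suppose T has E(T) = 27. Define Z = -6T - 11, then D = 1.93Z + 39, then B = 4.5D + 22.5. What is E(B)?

E(B) = -1304.505

E(Z) = (-6)·27 + (-11) = -173.
E(D) = 1.93·(-173) + 39 = -294.89.
E(B) = 4.5·(-294.89) + 22.5 = -1304.505.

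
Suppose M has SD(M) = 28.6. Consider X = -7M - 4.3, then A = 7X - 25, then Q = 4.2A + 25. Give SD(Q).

SD(X) = |-7|·28.6 = 200.2.
SD(A) = |7|·200.2 = 1401.4.
SD(Q) = |4.2|·1401.4 = 5885.88.

SD(Q) = 5885.88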